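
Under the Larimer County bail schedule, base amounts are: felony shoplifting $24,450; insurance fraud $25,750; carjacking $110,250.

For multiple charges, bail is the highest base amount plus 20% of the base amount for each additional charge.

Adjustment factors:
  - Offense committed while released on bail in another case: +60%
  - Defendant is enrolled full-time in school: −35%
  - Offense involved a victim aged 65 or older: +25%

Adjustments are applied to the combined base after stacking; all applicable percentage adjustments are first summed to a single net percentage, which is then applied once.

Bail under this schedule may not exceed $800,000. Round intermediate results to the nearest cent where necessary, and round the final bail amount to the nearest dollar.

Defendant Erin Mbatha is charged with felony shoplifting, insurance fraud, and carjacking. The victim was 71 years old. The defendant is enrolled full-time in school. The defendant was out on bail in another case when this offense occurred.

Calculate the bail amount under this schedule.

Base amounts from the schedule: felony shoplifting $24,450; insurance fraud $25,750; carjacking $110,250.
Stacking rule: highest base plus 20% of each additional charge. Highest is carjacking at $110,250. Additional: $24,450 × 20% = $4,890; $25,750 × 20% = $5,150. Combined base = $110,250 + $10,040 = $120,290.
Net percentage adjustment: +60% −35% +25% = +50%. $120,290 × 1.5 = $180,435.
$180,435 is within the $800,000 maximum.

$180,435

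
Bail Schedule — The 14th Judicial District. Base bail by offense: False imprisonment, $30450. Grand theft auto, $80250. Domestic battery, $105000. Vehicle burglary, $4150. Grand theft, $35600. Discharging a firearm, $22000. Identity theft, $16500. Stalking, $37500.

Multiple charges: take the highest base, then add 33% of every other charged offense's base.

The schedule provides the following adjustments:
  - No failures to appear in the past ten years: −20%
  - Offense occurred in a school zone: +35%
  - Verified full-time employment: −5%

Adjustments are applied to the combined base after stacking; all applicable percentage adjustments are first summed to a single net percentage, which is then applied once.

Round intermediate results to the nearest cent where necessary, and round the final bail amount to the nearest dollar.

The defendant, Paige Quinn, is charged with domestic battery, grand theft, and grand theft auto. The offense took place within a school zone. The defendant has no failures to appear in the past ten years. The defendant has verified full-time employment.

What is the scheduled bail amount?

$157554

Base amounts from the schedule: domestic battery $105000; grand theft $35600; grand theft auto $80250.
Stacking rule: highest base plus 33% of each additional charge. Highest is domestic battery at $105000. Additional: $35600 × 33% = $11748; $80250 × 33% = $26482.50. Combined base = $105000 + $38230.50 = $143230.50.
Net percentage adjustment: −20% +35% −5% = +10%. $143230.50 × 1.1 = $157553.55.
Rounded to the nearest dollar: $157554.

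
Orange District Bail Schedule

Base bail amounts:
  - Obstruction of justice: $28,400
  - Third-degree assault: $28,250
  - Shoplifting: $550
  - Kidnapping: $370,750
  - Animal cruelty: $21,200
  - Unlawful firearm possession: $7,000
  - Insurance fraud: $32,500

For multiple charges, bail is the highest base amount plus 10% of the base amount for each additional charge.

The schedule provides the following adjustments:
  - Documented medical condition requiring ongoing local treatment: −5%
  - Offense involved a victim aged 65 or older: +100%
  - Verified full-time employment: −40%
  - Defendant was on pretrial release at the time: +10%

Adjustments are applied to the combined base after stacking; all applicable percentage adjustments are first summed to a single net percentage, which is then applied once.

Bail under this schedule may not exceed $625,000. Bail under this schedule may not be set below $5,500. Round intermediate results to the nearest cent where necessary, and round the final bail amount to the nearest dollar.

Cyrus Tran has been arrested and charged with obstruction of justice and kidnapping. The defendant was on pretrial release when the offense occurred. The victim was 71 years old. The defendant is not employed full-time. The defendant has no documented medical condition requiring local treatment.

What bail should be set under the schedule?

$625,000

Base amounts from the schedule: obstruction of justice $28,400; kidnapping $370,750.
Stacking rule: highest base plus 10% of each additional charge. Highest is kidnapping at $370,750. Additional: $28,400 × 10% = $2,840. Combined base = $370,750 + $2,840 = $373,590.
Net percentage adjustment: +100% +10% = +110%. $373,590 × 2.1 = $784,539.
Result $784,539 exceeds the maximum of $625,000; bail is capped at $625,000.
$625,000 is at or above the $5,500 minimum.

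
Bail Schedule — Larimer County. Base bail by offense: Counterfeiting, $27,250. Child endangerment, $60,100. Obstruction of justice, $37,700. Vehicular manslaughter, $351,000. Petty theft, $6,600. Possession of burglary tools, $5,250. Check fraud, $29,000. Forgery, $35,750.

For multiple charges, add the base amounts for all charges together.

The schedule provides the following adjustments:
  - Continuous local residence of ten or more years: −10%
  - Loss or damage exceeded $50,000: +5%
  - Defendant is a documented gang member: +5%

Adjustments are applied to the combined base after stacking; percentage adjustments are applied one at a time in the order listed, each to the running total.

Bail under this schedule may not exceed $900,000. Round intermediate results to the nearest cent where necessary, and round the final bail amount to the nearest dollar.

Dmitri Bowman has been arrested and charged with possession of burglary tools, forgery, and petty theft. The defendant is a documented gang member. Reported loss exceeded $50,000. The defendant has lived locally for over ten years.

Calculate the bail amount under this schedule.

$47,231

Base amounts from the schedule: possession of burglary tools $5,250; forgery $35,750; petty theft $6,600.
Stacking rule: sum of all bases. $5,250 + $35,750 + $6,600 = $47,600.
Continuous local residence of ten or more years (−10%): $47,600 × 0.9 = $42,840.
Loss or damage exceeded $50,000 (+5%): $42,840 × 1.05 = $44,982.
Defendant is a documented gang member (+5%): $44,982 × 1.05 = $47,231.10.
$47,231.10 is within the $900,000 maximum.
Rounded to the nearest dollar: $47,231.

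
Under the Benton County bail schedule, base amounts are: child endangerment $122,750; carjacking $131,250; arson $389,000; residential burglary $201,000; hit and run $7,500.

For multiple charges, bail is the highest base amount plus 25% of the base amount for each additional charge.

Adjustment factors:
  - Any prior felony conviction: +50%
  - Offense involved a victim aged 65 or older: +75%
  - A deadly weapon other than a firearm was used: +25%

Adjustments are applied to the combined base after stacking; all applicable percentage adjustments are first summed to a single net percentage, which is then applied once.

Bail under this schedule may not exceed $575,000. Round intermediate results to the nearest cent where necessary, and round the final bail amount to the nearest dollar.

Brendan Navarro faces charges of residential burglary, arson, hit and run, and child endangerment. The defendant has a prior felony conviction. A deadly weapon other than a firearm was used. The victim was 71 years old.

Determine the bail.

$575,000

Base amounts from the schedule: residential burglary $201,000; arson $389,000; hit and run $7,500; child endangerment $122,750.
Stacking rule: highest base plus 25% of each additional charge. Highest is arson at $389,000. Additional: $201,000 × 25% = $50,250; $7,500 × 25% = $1,875; $122,750 × 25% = $30,687.50. Combined base = $389,000 + $82,812.50 = $471,812.50.
Net percentage adjustment: +50% +75% +25% = +150%. $471,812.50 × 2.5 = $1,179,531.25.
Result $1,179,531.25 exceeds the maximum of $575,000; bail is capped at $575,000.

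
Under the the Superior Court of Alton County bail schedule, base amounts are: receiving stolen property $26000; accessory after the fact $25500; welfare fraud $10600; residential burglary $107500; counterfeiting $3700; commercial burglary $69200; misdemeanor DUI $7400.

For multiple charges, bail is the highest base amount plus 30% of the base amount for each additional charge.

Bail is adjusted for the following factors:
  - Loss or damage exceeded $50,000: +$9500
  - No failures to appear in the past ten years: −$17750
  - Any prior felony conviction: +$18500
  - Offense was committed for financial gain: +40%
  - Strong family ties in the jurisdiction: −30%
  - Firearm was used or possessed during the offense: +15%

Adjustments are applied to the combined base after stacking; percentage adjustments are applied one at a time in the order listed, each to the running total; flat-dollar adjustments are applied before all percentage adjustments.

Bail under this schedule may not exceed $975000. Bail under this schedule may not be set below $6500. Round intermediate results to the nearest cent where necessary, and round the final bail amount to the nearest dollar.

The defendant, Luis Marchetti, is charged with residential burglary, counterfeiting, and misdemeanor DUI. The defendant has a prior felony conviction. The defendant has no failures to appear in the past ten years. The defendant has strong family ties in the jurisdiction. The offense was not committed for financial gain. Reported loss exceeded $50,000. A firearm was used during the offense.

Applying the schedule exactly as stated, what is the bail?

Base amounts from the schedule: residential burglary $107500; counterfeiting $3700; misdemeanor DUI $7400.
Stacking rule: highest base plus 30% of each additional charge. Highest is residential burglary at $107500. Additional: $3700 × 30% = $1110; $7400 × 30% = $2220. Combined base = $107500 + $3330 = $110830.
Loss or damage exceeded $50,000 (+$9500 flat): $110830 + $9500 = $120330.
No failures to appear in the past ten years (−$17750 flat): $120330 − $17750 = $102580.
Any prior felony conviction (+$18500 flat): $102580 + $18500 = $121080.
Strong family ties in the jurisdiction (−30%): $121080 × 0.7 = $84756.
Firearm was used or possessed during the offense (+15%): $84756 × 1.15 = $97469.40.
$97469.40 is within the $975000 maximum.
$97469.40 is at or above the $6500 minimum.
Rounded to the nearest dollar: $97469.

$97469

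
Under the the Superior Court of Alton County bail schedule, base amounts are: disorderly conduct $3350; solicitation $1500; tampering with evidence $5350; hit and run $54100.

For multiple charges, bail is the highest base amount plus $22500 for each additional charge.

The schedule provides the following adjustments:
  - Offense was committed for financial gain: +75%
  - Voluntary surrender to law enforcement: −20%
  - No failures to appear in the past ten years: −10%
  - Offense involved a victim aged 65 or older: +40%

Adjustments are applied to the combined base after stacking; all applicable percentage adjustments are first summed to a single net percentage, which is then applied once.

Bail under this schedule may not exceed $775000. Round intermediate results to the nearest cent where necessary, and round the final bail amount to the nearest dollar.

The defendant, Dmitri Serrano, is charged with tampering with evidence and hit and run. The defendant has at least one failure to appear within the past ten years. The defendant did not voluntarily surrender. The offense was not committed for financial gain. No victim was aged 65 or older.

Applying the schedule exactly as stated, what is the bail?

$76600

Base amounts from the schedule: tampering with evidence $5350; hit and run $54100.
Stacking rule: highest base plus $22500 per additional charge. Highest is hit and run at $54100; 1 additional charge → +$22500. Combined base = $76600.
No adjustment factors apply to this defendant.
$76600 is within the $775000 maximum.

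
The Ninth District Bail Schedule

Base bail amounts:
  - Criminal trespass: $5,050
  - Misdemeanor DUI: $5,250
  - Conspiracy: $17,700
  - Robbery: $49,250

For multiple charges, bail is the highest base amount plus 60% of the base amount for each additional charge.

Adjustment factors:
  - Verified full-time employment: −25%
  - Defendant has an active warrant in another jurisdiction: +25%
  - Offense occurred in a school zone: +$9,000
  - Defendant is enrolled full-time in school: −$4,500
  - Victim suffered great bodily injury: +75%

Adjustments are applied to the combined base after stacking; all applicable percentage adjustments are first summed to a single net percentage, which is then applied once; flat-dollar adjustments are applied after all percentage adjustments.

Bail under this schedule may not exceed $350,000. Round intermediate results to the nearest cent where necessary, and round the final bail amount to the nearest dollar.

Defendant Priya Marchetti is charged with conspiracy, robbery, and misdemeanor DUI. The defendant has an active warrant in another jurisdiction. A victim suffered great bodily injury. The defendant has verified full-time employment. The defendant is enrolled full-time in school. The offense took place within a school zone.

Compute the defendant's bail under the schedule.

Base amounts from the schedule: conspiracy $17,700; robbery $49,250; misdemeanor DUI $5,250.
Stacking rule: highest base plus 60% of each additional charge. Highest is robbery at $49,250. Additional: $17,700 × 60% = $10,620; $5,250 × 60% = $3,150. Combined base = $49,250 + $13,770 = $63,020.
Net percentage adjustment: −25% +25% +75% = +75%. $63,020 × 1.75 = $110,285.
Offense occurred in a school zone (+$9,000 flat): $110,285 + $9,000 = $119,285.
Defendant is enrolled full-time in school (−$4,500 flat): $119,285 − $4,500 = $114,785.
$114,785 is within the $350,000 maximum.

$114,785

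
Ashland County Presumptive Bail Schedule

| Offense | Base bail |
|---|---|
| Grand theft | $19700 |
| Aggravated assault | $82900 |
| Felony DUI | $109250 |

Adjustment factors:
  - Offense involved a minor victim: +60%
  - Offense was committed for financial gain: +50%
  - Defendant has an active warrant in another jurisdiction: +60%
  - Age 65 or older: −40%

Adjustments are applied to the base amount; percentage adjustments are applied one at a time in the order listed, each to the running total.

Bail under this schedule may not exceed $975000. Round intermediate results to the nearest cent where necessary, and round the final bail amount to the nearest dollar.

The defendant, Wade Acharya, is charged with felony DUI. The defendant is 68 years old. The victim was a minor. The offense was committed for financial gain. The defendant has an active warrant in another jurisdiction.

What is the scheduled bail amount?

$251712

Base amounts from the schedule: felony DUI $109250.
Single charge. Combined base = $109250.
Offense involved a minor victim (+60%): $109250 × 1.6 = $174800.
Offense was committed for financial gain (+50%): $174800 × 1.5 = $262200.
Defendant has an active warrant in another jurisdiction (+60%): $262200 × 1.6 = $419520.
Age 65 or older (−40%): $419520 × 0.6 = $251712.
$251712 is within the $975000 maximum.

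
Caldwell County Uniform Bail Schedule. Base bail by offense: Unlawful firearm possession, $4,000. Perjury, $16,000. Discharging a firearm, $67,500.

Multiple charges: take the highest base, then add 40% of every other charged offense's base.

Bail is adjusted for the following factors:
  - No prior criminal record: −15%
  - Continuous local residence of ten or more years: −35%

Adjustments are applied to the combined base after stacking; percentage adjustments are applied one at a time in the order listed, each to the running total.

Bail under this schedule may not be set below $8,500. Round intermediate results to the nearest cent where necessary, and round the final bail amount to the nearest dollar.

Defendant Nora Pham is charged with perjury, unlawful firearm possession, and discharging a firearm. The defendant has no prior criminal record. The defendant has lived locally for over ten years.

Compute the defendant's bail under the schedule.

Base amounts from the schedule: perjury $16,000; unlawful firearm possession $4,000; discharging a firearm $67,500.
Stacking rule: highest base plus 40% of each additional charge. Highest is discharging a firearm at $67,500. Additional: $16,000 × 40% = $6,400; $4,000 × 40% = $1,600. Combined base = $67,500 + $8,000 = $75,500.
No prior criminal record (−15%): $75,500 × 0.85 = $64,175.
Continuous local residence of ten or more years (−35%): $64,175 × 0.65 = $41,713.75.
$41,713.75 is at or above the $8,500 minimum.
Rounded to the nearest dollar: $41,714.

$41,714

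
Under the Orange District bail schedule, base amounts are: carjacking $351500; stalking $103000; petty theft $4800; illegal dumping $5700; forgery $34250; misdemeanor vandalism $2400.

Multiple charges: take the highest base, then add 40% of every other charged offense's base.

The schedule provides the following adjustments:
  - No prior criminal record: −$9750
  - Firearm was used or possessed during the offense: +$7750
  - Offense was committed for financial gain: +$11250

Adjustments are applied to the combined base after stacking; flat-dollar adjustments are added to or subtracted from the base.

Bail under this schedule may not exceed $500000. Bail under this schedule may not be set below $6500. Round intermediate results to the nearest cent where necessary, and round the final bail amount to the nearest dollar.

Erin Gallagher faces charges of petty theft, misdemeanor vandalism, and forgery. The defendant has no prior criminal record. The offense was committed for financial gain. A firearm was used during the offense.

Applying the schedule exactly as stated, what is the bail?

$46380

Base amounts from the schedule: petty theft $4800; misdemeanor vandalism $2400; forgery $34250.
Stacking rule: highest base plus 40% of each additional charge. Highest is forgery at $34250. Additional: $4800 × 40% = $1920; $2400 × 40% = $960. Combined base = $34250 + $2880 = $37130.
No prior criminal record (−$9750 flat): $37130 − $9750 = $27380.
Firearm was used or possessed during the offense (+$7750 flat): $27380 + $7750 = $35130.
Offense was committed for financial gain (+$11250 flat): $35130 + $11250 = $46380.
$46380 is within the $500000 maximum.
$46380 is at or above the $6500 minimum.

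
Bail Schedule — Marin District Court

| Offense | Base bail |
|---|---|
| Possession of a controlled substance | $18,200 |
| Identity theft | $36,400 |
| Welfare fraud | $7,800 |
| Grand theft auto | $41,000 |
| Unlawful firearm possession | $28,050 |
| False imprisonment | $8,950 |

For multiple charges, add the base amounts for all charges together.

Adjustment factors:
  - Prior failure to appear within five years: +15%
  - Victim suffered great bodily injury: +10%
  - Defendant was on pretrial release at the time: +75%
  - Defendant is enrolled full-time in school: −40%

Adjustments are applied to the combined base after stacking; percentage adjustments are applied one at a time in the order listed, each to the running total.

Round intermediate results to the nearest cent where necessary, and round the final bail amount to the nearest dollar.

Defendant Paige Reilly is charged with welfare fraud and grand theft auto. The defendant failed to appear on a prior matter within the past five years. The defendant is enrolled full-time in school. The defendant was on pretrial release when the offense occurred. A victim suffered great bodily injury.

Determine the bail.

$64,819

Base amounts from the schedule: welfare fraud $7,800; grand theft auto $41,000.
Stacking rule: sum of all bases. $7,800 + $41,000 = $48,800.
Prior failure to appear within five years (+15%): $48,800 × 1.15 = $56,120.
Victim suffered great bodily injury (+10%): $56,120 × 1.1 = $61,732.
Defendant was on pretrial release at the time (+75%): $61,732 × 1.75 = $108,031.
Defendant is enrolled full-time in school (−40%): $108,031 × 0.6 = $64,818.60.
Rounded to the nearest dollar: $64,819.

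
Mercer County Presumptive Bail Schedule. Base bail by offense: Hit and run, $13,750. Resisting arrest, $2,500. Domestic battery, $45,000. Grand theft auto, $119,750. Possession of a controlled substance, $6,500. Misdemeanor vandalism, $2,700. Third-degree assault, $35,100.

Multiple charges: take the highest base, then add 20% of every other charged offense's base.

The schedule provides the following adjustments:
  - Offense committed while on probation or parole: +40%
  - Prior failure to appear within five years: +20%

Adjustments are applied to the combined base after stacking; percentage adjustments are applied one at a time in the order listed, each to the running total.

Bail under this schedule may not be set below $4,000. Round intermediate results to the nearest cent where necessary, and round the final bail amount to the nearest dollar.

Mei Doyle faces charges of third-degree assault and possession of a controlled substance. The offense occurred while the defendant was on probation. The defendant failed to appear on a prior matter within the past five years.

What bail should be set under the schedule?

$61,152

Base amounts from the schedule: third-degree assault $35,100; possession of a controlled substance $6,500.
Stacking rule: highest base plus 20% of each additional charge. Highest is third-degree assault at $35,100. Additional: $6,500 × 20% = $1,300. Combined base = $35,100 + $1,300 = $36,400.
Offense committed while on probation or parole (+40%): $36,400 × 1.4 = $50,960.
Prior failure to appear within five years (+20%): $50,960 × 1.2 = $61,152.
$61,152 is at or above the $4,000 minimum.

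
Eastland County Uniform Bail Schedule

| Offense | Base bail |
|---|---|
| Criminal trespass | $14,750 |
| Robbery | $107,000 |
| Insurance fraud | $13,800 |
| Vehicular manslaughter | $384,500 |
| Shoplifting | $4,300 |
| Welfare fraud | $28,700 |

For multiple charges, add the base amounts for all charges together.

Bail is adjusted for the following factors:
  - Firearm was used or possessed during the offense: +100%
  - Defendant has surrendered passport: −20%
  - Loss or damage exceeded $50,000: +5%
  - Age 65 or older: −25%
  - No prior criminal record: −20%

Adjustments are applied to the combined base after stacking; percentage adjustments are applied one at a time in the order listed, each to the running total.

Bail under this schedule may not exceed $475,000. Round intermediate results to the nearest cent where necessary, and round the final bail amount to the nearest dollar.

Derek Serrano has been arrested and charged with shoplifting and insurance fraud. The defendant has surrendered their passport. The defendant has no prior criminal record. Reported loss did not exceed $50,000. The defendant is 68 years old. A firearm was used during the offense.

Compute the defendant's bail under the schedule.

Base amounts from the schedule: shoplifting $4,300; insurance fraud $13,800.
Stacking rule: sum of all bases. $4,300 + $13,800 = $18,100.
Firearm was used or possessed during the offense (+100%): $18,100 × 2 = $36,200.
Defendant has surrendered passport (−20%): $36,200 × 0.8 = $28,960.
Age 65 or older (−25%): $28,960 × 0.75 = $21,720.
No prior criminal record (−20%): $21,720 × 0.8 = $17,376.
$17,376 is within the $475,000 maximum.

$17,376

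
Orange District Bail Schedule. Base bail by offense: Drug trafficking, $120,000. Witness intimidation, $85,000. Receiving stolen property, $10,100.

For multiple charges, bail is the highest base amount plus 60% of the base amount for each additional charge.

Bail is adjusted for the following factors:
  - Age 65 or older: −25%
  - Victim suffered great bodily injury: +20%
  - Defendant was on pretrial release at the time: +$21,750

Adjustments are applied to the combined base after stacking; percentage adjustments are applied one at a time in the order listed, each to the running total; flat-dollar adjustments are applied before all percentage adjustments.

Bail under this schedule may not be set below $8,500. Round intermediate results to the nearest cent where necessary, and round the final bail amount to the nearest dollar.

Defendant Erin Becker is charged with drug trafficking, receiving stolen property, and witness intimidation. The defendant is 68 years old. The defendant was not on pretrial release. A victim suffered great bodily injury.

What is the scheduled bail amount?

$159,354

Base amounts from the schedule: drug trafficking $120,000; receiving stolen property $10,100; witness intimidation $85,000.
Stacking rule: highest base plus 60% of each additional charge. Highest is drug trafficking at $120,000. Additional: $10,100 × 60% = $6,060; $85,000 × 60% = $51,000. Combined base = $120,000 + $57,060 = $177,060.
Age 65 or older (−25%): $177,060 × 0.75 = $132,795.
Victim suffered great bodily injury (+20%): $132,795 × 1.2 = $159,354.
$159,354 is at or above the $8,500 minimum.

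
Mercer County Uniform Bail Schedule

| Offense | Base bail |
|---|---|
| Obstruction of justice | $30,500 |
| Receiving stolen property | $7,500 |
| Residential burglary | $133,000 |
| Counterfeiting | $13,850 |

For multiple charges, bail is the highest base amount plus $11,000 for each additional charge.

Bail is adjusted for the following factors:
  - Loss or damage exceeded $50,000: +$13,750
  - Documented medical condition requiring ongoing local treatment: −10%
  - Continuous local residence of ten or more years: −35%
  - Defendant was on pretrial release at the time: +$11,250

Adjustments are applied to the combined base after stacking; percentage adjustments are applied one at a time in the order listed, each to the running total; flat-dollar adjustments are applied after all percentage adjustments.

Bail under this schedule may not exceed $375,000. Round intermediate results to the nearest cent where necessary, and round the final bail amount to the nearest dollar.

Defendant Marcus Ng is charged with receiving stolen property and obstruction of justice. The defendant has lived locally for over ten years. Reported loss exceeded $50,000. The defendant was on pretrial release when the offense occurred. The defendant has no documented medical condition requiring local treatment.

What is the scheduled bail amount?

$51,975

Base amounts from the schedule: receiving stolen property $7,500; obstruction of justice $30,500.
Stacking rule: highest base plus $11,000 per additional charge. Highest is obstruction of justice at $30,500; 1 additional charge → +$11,000. Combined base = $41,500.
Continuous local residence of ten or more years (−35%): $41,500 × 0.65 = $26,975.
Loss or damage exceeded $50,000 (+$13,750 flat): $26,975 + $13,750 = $40,725.
Defendant was on pretrial release at the time (+$11,250 flat): $40,725 + $11,250 = $51,975.
$51,975 is within the $375,000 maximum.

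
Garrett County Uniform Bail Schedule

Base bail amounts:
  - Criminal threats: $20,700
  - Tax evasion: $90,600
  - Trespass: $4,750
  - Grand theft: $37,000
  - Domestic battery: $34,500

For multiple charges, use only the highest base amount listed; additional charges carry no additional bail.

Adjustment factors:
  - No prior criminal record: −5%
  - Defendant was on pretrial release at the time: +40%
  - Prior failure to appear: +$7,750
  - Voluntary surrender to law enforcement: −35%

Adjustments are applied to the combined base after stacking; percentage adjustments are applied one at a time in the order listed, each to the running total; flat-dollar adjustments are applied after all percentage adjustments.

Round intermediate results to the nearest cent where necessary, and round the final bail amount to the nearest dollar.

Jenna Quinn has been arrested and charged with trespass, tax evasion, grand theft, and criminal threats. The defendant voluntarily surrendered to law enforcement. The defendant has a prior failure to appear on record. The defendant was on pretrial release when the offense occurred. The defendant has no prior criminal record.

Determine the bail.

Base amounts from the schedule: trespass $4,750; tax evasion $90,600; grand theft $37,000; criminal threats $20,700.
Stacking rule: use the highest base only. Highest is tax evasion at $90,600. Combined base = $90,600.
No prior criminal record (−5%): $90,600 × 0.95 = $86,070.
Defendant was on pretrial release at the time (+40%): $86,070 × 1.4 = $120,498.
Voluntary surrender to law enforcement (−35%): $120,498 × 0.65 = $78,323.70.
Prior failure to appear (+$7,750 flat): $78,323.70 + $7,750 = $86,073.70.
Rounded to the nearest dollar: $86,074.

$86,074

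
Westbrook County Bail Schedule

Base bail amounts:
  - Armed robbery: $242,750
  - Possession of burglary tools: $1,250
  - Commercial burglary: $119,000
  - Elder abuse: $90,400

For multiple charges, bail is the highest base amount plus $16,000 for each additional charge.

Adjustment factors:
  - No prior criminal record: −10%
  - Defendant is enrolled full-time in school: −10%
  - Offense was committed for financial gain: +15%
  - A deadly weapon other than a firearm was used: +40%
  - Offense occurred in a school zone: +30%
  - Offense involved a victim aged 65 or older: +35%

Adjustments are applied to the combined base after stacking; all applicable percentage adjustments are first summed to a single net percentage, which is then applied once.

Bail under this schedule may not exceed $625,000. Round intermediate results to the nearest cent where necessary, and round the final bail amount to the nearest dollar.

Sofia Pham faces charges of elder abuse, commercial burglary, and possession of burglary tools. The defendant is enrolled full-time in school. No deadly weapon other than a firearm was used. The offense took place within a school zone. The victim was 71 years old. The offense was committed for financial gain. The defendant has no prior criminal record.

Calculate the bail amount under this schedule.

Base amounts from the schedule: elder abuse $90,400; commercial burglary $119,000; possession of burglary tools $1,250.
Stacking rule: highest base plus $16,000 per additional charge. Highest is commercial burglary at $119,000; 2 additional charges → +$32,000. Combined base = $151,000.
Net percentage adjustment: −10% −10% +15% +30% +35% = +60%. $151,000 × 1.6 = $241,600.
$241,600 is within the $625,000 maximum.

$241,600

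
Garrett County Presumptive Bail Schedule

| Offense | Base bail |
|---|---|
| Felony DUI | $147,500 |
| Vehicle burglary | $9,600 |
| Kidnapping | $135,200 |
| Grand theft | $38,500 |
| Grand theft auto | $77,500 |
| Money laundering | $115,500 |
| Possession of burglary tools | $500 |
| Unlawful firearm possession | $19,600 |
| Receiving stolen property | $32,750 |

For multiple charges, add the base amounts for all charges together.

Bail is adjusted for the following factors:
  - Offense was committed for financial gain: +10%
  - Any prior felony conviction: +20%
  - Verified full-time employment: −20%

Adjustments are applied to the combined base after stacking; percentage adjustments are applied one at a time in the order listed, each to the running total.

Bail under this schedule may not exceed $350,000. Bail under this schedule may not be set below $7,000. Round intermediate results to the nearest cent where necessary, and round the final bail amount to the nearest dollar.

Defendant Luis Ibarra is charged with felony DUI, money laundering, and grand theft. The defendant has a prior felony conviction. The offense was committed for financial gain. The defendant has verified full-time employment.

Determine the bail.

$318,384

Base amounts from the schedule: felony DUI $147,500; money laundering $115,500; grand theft $38,500.
Stacking rule: sum of all bases. $147,500 + $115,500 + $38,500 = $301,500.
Offense was committed for financial gain (+10%): $301,500 × 1.1 = $331,650.
Any prior felony conviction (+20%): $331,650 × 1.2 = $397,980.
Verified full-time employment (−20%): $397,980 × 0.8 = $318,384.
$318,384 is within the $350,000 maximum.
$318,384 is at or above the $7,000 minimum.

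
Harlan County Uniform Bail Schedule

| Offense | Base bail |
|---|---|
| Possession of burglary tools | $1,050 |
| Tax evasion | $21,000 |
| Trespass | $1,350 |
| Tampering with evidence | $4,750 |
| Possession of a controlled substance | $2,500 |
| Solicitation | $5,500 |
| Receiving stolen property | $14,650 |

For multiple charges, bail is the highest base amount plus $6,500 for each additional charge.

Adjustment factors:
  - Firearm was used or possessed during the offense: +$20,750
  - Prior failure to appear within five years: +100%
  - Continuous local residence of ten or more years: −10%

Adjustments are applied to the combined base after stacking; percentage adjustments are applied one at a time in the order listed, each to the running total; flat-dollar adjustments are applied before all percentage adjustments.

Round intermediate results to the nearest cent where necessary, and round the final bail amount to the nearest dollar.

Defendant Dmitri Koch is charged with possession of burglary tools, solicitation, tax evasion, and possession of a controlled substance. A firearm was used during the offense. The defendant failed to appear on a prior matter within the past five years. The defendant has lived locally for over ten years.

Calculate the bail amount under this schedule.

$110,250

Base amounts from the schedule: possession of burglary tools $1,050; solicitation $5,500; tax evasion $21,000; possession of a controlled substance $2,500.
Stacking rule: highest base plus $6,500 per additional charge. Highest is tax evasion at $21,000; 3 additional charges → +$19,500. Combined base = $40,500.
Firearm was used or possessed during the offense (+$20,750 flat): $40,500 + $20,750 = $61,250.
Prior failure to appear within five years (+100%): $61,250 × 2 = $122,500.
Continuous local residence of ten or more years (−10%): $122,500 × 0.9 = $110,250.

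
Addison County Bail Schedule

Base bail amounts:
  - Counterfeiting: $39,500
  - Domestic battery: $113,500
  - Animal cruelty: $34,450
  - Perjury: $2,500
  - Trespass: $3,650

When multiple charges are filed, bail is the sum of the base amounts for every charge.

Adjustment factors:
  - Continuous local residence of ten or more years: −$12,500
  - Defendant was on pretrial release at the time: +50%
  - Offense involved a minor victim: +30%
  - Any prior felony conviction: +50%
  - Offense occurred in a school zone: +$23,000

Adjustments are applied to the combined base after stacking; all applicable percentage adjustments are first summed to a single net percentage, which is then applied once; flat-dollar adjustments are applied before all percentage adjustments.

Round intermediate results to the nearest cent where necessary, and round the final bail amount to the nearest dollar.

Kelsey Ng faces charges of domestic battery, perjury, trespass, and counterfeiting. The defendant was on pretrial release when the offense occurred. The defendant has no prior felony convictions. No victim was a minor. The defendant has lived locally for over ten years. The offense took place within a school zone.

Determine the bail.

Base amounts from the schedule: domestic battery $113,500; perjury $2,500; trespass $3,650; counterfeiting $39,500.
Stacking rule: sum of all bases. $113,500 + $2,500 + $3,650 + $39,500 = $159,150.
Continuous local residence of ten or more years (−$12,500 flat): $159,150 − $12,500 = $146,650.
Offense occurred in a school zone (+$23,000 flat): $146,650 + $23,000 = $169,650.
Defendant was on pretrial release at the time (+50%): $169,650 × 1.5 = $254,475.

$254,475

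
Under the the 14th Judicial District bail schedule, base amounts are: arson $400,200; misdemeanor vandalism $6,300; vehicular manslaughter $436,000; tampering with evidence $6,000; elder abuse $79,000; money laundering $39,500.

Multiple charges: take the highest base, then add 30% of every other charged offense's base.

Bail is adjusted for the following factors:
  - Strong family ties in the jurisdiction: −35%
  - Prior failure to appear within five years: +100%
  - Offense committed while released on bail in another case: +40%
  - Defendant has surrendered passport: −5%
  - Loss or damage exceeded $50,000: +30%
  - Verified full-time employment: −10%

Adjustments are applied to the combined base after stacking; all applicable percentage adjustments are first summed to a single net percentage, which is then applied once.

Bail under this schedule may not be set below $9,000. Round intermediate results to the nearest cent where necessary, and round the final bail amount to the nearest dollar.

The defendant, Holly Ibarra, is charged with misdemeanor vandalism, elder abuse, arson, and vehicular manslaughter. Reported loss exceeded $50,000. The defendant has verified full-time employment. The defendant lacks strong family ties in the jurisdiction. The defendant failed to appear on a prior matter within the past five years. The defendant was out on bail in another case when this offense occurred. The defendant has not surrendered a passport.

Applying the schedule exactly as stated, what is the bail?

Base amounts from the schedule: misdemeanor vandalism $6,300; elder abuse $79,000; arson $400,200; vehicular manslaughter $436,000.
Stacking rule: highest base plus 30% of each additional charge. Highest is vehicular manslaughter at $436,000. Additional: $6,300 × 30% = $1,890; $79,000 × 30% = $23,700; $400,200 × 30% = $120,060. Combined base = $436,000 + $145,650 = $581,650.
Net percentage adjustment: +100% +40% +30% −10% = +160%. $581,650 × 2.6 = $1,512,290.
$1,512,290 is at or above the $9,000 minimum.

$1,512,290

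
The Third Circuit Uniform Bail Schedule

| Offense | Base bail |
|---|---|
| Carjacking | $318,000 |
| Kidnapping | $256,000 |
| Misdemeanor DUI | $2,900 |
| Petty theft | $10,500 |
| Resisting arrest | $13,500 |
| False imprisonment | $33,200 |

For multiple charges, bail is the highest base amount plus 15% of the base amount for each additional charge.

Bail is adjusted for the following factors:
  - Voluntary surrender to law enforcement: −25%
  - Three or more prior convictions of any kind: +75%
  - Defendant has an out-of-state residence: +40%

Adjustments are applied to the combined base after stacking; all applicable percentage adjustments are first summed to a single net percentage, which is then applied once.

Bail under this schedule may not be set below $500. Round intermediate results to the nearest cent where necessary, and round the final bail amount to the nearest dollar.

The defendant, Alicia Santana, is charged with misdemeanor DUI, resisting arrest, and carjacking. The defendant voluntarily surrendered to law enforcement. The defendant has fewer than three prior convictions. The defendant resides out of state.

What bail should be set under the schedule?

Base amounts from the schedule: misdemeanor DUI $2,900; resisting arrest $13,500; carjacking $318,000.
Stacking rule: highest base plus 15% of each additional charge. Highest is carjacking at $318,000. Additional: $2,900 × 15% = $435; $13,500 × 15% = $2,025. Combined base = $318,000 + $2,460 = $320,460.
Net percentage adjustment: −25% +40% = +15%. $320,460 × 1.15 = $368,529.
$368,529 is at or above the $500 minimum.

$368,529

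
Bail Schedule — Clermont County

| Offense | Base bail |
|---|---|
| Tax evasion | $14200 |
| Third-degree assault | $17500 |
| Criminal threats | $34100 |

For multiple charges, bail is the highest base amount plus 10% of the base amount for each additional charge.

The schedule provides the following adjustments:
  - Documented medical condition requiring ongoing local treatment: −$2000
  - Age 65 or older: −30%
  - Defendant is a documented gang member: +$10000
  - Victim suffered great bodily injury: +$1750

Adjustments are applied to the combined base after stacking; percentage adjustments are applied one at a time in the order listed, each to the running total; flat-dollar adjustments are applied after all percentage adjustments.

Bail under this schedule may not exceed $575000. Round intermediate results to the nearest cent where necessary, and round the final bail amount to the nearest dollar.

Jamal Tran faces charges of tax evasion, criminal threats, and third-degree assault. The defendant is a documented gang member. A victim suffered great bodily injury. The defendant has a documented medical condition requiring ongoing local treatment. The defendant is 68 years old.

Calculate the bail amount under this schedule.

$35839

Base amounts from the schedule: tax evasion $14200; criminal threats $34100; third-degree assault $17500.
Stacking rule: highest base plus 10% of each additional charge. Highest is criminal threats at $34100. Additional: $14200 × 10% = $1420; $17500 × 10% = $1750. Combined base = $34100 + $3170 = $37270.
Age 65 or older (−30%): $37270 × 0.7 = $26089.
Documented medical condition requiring ongoing local treatment (−$2000 flat): $26089 − $2000 = $24089.
Defendant is a documented gang member (+$10000 flat): $24089 + $10000 = $34089.
Victim suffered great bodily injury (+$1750 flat): $34089 + $1750 = $35839.
$35839 is within the $575000 maximum.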